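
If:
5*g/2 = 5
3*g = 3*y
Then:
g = 2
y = 2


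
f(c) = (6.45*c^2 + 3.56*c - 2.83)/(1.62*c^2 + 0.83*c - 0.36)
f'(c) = (-3.24*c - 0.83)*(6.45*c^2 + 3.56*c - 2.83)/(1.62*c^2 + 0.83*c - 0.36)^2 + (12.9*c + 3.56)/(1.62*c^2 + 0.83*c - 0.36) = (-0.413700000000002*c^2 + 4.5252*c + 1.0673)/(2.6244*c^4 + 2.6892*c^3 - 0.4775*c^2 - 0.5976*c + 0.1296)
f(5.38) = 3.98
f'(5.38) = 0.01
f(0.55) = 1.84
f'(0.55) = 9.97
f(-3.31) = 3.83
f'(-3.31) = -0.09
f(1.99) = 3.87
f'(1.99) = 0.14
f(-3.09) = 3.81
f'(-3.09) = -0.11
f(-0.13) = 7.23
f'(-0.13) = 2.43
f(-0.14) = 7.20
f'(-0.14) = 2.15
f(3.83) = 3.97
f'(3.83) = 0.02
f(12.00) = 3.99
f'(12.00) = -0.00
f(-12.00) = 3.96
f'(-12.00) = -0.00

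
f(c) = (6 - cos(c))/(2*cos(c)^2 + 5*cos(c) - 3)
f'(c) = (6 - cos(c))*(4*sin(c)*cos(c) + 5*sin(c))/(2*cos(c)^2 + 5*cos(c) - 3)^2 + sin(c)/(2*cos(c)^2 + 5*cos(c) - 3) = (24*cos(c) - cos(2*c) + 26)*sin(c)/(5*cos(c) + cos(2*c) - 2)^2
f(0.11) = 1.27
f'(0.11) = 0.34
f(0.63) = 2.21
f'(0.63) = 4.83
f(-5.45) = 4.20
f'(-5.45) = 19.47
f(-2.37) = -1.21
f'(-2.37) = -0.20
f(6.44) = 1.29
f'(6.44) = 0.50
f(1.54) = -2.10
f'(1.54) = 3.43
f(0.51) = 1.78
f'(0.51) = 2.72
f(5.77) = 1.78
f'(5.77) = -2.76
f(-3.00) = -1.17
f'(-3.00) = -0.00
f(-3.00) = -1.17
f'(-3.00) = -0.00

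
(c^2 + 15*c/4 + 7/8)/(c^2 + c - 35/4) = (4*c + 1)/(2*(2*c - 5))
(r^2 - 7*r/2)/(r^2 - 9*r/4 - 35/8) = 4*r/(4*r + 5)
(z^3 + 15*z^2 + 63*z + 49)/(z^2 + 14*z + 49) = z + 1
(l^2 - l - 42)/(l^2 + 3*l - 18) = (l - 7)/(l - 3)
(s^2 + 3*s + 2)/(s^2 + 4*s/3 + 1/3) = 3*(s + 2)/(3*s + 1)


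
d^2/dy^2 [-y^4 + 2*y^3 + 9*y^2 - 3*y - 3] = -12*y^2 + 12*y + 18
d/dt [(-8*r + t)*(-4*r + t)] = -12*r + 2*t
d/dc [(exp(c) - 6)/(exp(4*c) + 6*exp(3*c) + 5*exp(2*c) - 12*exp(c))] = (-3*exp(4*c) + 12*exp(3*c) + 103*exp(2*c) + 60*exp(c) - 72)*exp(-c)/(exp(6*c) + 12*exp(5*c) + 46*exp(4*c) + 36*exp(3*c) - 119*exp(2*c) - 120*exp(c) + 144)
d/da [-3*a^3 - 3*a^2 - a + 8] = -9*a^2 - 6*a - 1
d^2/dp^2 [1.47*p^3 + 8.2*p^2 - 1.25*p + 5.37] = 8.82*p + 16.4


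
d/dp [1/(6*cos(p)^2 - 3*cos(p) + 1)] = 3*(4*cos(p) - 1)*sin(p)/(6*cos(p)^2 - 3*cos(p) + 1)^2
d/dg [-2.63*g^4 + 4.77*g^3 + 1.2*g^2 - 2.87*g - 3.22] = -10.52*g^3 + 14.31*g^2 + 2.4*g - 2.87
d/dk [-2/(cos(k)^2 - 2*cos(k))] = 4*(sin(k)/cos(k)^2 - tan(k))/(cos(k) - 2)^2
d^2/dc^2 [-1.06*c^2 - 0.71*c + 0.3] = -2.12000000000000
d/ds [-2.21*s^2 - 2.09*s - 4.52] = -4.42*s - 2.09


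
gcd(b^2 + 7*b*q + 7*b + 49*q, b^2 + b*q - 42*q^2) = b + 7*q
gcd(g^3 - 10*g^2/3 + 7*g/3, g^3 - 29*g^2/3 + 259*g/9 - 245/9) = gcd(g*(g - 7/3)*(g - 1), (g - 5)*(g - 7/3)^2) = g - 7/3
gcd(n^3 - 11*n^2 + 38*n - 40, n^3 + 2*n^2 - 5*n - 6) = n - 2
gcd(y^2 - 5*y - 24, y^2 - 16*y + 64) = y - 8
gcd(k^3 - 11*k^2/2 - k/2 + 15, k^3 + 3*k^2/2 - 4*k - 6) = k^2 - k/2 - 3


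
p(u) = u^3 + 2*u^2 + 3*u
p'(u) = 3*u^2 + 4*u + 3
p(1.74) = 16.54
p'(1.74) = 19.04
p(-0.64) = -1.36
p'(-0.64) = 1.67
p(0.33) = 1.24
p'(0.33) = 4.65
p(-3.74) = -35.56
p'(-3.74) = 30.00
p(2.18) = 26.41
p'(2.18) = 25.98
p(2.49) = 35.31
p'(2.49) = 31.56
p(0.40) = 1.58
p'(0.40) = 5.08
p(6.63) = 399.24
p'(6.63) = 161.39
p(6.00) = 306.00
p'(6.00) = 135.00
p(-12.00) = -1476.00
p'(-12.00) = 387.00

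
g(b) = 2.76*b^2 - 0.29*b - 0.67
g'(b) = 5.52*b - 0.29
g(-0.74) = 1.06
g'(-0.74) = -4.37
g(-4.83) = 65.12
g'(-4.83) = -26.95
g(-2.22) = 13.58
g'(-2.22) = -12.54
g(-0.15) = -0.56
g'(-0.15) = -1.12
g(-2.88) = 23.06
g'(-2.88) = -16.19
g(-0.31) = -0.31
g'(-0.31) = -2.00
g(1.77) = 7.46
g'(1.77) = 9.48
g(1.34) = 3.90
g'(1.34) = 7.11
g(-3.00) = 25.04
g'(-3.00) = -16.85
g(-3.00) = 25.04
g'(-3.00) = -16.85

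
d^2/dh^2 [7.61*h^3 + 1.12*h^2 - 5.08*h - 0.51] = 45.66*h + 2.24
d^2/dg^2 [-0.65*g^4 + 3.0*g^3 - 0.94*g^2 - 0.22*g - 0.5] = -7.8*g^2 + 18.0*g - 1.88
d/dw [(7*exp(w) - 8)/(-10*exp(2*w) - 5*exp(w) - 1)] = (70*exp(2*w) - 160*exp(w) - 47)*exp(w)/(100*exp(4*w) + 100*exp(3*w) + 45*exp(2*w) + 10*exp(w) + 1)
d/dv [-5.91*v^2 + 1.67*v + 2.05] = 1.67 - 11.82*v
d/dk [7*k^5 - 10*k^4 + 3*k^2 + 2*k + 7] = 35*k^4 - 40*k^3 + 6*k + 2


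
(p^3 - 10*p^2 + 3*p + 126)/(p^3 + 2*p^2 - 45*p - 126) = (p - 6)/(p + 6)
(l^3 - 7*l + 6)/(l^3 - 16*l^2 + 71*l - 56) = (l^2 + l - 6)/(l^2 - 15*l + 56)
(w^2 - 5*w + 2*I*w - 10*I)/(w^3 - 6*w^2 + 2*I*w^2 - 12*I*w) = (w - 5)/(w*(w - 6))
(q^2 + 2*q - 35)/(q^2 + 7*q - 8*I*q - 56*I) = (q - 5)/(q - 8*I)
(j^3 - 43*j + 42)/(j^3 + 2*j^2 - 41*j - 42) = (j - 1)/(j + 1)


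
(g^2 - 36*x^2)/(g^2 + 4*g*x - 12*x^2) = (-g + 6*x)/(-g + 2*x)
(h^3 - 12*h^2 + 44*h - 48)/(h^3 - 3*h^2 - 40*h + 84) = (h^2 - 10*h + 24)/(h^2 - h - 42)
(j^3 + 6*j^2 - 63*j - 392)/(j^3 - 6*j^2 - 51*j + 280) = (j + 7)/(j - 5)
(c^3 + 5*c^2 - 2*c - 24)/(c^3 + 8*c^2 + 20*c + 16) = (c^2 + c - 6)/(c^2 + 4*c + 4)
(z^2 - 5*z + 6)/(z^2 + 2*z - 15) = (z - 2)/(z + 5)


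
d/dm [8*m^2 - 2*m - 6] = 16*m - 2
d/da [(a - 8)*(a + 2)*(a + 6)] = 3*a^2 - 52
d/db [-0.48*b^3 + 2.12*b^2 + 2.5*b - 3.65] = -1.44*b^2 + 4.24*b + 2.5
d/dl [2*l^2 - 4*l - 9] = 4*l - 4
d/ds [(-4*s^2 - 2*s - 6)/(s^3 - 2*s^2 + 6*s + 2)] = 2*(2*s^4 + 2*s^3 - 5*s^2 - 20*s + 16)/(s^6 - 4*s^5 + 16*s^4 - 20*s^3 + 28*s^2 + 24*s + 4)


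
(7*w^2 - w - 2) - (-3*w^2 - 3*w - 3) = 10*w^2 + 2*w + 1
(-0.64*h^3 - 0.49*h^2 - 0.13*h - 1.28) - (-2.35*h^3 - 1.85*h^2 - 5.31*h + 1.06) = 1.71*h^3 + 1.36*h^2 + 5.18*h - 2.34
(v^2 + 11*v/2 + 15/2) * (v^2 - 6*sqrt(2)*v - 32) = v^4 - 6*sqrt(2)*v^3 + 11*v^3/2 - 33*sqrt(2)*v^2 - 49*v^2/2 - 176*v - 45*sqrt(2)*v - 240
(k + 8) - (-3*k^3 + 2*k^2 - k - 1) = 3*k^3 - 2*k^2 + 2*k + 9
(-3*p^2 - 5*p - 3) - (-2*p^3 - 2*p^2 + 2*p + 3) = 2*p^3 - p^2 - 7*p - 6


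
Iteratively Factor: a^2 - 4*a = (a - 4)*(a)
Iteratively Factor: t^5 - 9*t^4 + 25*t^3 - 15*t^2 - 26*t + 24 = (t - 3)*(t^4 - 6*t^3 + 7*t^2 + 6*t - 8) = (t - 3)*(t - 2)*(t^3 - 4*t^2 - t + 4) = (t - 3)*(t - 2)*(t - 1)*(t^2 - 3*t - 4) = (t - 4)*(t - 3)*(t - 2)*(t - 1)*(t + 1)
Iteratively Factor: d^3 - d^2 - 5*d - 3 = (d + 1)*(d^2 - 2*d - 3) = (d + 1)^2*(d - 3)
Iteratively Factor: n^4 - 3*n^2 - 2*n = (n)*(n^3 - 3*n - 2) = n*(n + 1)*(n^2 - n - 2) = n*(n - 2)*(n + 1)*(n + 1)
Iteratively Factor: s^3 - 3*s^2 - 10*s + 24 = (s - 4)*(s^2 + s - 6) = (s - 4)*(s + 3)*(s - 2)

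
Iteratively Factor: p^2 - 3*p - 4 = (p - 4)*(p + 1)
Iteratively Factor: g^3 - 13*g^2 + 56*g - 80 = (g - 4)*(g^2 - 9*g + 20) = (g - 4)^2*(g - 5)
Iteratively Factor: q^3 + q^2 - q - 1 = (q - 1)*(q^2 + 2*q + 1) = (q - 1)*(q + 1)*(q + 1)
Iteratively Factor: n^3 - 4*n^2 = (n)*(n^2 - 4*n) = n^2*(n - 4)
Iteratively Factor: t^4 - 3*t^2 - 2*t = (t + 1)*(t^3 - t^2 - 2*t) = (t + 1)^2*(t^2 - 2*t) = t*(t + 1)^2*(t - 2)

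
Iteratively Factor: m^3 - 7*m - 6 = (m + 1)*(m^2 - m - 6) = (m + 1)*(m + 2)*(m - 3)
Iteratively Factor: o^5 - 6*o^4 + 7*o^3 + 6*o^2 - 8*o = (o - 2)*(o^4 - 4*o^3 - o^2 + 4*o) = (o - 4)*(o - 2)*(o^3 - o) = (o - 4)*(o - 2)*(o - 1)*(o^2 + o) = o*(o - 4)*(o - 2)*(o - 1)*(o + 1)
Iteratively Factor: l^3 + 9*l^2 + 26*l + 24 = (l + 2)*(l^2 + 7*l + 12) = (l + 2)*(l + 4)*(l + 3)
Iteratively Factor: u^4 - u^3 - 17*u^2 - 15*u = (u + 3)*(u^3 - 4*u^2 - 5*u) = (u - 5)*(u + 3)*(u^2 + u) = (u - 5)*(u + 1)*(u + 3)*(u)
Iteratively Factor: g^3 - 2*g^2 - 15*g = (g - 5)*(g^2 + 3*g) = (g - 5)*(g + 3)*(g)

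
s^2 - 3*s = s*(s - 3)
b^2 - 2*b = b*(b - 2)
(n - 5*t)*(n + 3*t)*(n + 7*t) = n^3 + 5*n^2*t - 29*n*t^2 - 105*t^3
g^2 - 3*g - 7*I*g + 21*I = (g - 3)*(g - 7*I)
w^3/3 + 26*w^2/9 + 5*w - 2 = (w/3 + 1)*(w - 1/3)*(w + 6)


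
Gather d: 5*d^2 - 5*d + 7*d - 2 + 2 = 5*d^2 + 2*d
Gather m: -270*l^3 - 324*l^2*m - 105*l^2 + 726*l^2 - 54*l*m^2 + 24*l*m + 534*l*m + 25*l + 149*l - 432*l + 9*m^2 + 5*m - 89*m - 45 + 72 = -270*l^3 + 621*l^2 - 258*l + m^2*(9 - 54*l) + m*(-324*l^2 + 558*l - 84) + 27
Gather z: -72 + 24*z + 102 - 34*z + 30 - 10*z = 60 - 20*z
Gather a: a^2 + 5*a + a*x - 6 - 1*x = a^2 + a*(x + 5) - x - 6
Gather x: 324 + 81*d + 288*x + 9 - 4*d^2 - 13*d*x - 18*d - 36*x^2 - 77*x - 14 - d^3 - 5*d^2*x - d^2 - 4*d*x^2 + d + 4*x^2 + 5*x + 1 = -d^3 - 5*d^2 + 64*d + x^2*(-4*d - 32) + x*(-5*d^2 - 13*d + 216) + 320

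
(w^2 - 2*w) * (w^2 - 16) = w^4 - 2*w^3 - 16*w^2 + 32*w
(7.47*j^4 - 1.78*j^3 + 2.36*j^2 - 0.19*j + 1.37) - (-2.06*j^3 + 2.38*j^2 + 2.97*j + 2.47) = 7.47*j^4 + 0.28*j^3 - 0.02*j^2 - 3.16*j - 1.1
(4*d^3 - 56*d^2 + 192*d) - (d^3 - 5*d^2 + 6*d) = 3*d^3 - 51*d^2 + 186*d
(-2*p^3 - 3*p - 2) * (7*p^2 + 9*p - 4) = -14*p^5 - 18*p^4 - 13*p^3 - 41*p^2 - 6*p + 8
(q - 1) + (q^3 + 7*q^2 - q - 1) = q^3 + 7*q^2 - 2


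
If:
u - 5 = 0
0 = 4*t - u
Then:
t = 5/4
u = 5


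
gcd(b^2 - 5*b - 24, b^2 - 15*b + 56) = b - 8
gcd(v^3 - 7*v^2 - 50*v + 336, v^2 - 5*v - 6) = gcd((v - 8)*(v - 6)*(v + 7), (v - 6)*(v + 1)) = v - 6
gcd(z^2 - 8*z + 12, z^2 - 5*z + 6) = z - 2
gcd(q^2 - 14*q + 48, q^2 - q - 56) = q - 8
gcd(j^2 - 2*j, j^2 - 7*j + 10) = j - 2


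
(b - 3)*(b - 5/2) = b^2 - 11*b/2 + 15/2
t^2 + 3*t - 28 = (t - 4)*(t + 7)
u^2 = u^2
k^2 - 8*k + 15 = (k - 5)*(k - 3)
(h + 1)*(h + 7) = h^2 + 8*h + 7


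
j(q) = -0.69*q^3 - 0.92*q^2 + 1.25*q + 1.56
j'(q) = -2.07*q^2 - 1.84*q + 1.25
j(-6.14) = 118.92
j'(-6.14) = -65.49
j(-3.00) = 8.16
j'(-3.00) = -11.86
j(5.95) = -168.92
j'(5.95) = -82.98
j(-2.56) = 3.91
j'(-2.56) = -7.61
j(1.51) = -1.03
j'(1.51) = -6.25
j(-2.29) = 2.16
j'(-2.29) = -5.39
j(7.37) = -315.42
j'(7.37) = -124.75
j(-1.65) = 0.09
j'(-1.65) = -1.35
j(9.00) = -564.72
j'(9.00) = -182.98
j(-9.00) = 418.80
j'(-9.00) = -149.86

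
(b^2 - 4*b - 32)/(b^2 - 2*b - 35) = (-b^2 + 4*b + 32)/(-b^2 + 2*b + 35)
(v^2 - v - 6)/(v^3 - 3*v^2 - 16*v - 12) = (v - 3)/(v^2 - 5*v - 6)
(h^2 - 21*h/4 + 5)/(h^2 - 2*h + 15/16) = 4*(h - 4)/(4*h - 3)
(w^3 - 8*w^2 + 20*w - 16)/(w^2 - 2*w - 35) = (-w^3 + 8*w^2 - 20*w + 16)/(-w^2 + 2*w + 35)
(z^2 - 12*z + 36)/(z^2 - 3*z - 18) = (z - 6)/(z + 3)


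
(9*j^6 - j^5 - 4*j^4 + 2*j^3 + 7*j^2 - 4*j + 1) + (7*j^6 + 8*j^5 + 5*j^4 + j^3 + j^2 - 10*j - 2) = 16*j^6 + 7*j^5 + j^4 + 3*j^3 + 8*j^2 - 14*j - 1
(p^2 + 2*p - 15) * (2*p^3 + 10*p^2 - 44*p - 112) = 2*p^5 + 14*p^4 - 54*p^3 - 350*p^2 + 436*p + 1680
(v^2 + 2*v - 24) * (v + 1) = v^3 + 3*v^2 - 22*v - 24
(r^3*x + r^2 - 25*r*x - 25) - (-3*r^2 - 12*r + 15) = r^3*x + 4*r^2 - 25*r*x + 12*r - 40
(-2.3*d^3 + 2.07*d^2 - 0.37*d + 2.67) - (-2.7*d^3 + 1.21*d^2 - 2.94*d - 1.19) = 0.4*d^3 + 0.86*d^2 + 2.57*d + 3.86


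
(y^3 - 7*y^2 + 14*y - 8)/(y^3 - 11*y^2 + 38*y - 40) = (y - 1)/(y - 5)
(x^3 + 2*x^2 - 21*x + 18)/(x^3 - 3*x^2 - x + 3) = (x + 6)/(x + 1)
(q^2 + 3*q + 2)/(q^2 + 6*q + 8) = (q + 1)/(q + 4)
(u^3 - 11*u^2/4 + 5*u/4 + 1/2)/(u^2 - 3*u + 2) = u + 1/4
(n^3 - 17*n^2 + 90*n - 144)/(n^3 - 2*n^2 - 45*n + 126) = (n - 8)/(n + 7)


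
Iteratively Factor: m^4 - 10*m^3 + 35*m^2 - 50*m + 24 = (m - 2)*(m^3 - 8*m^2 + 19*m - 12) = (m - 4)*(m - 2)*(m^2 - 4*m + 3) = (m - 4)*(m - 2)*(m - 1)*(m - 3)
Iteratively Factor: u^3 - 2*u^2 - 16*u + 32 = (u - 4)*(u^2 + 2*u - 8) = (u - 4)*(u - 2)*(u + 4)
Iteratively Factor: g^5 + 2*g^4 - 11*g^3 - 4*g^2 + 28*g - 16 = (g - 1)*(g^4 + 3*g^3 - 8*g^2 - 12*g + 16) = (g - 1)^2*(g^3 + 4*g^2 - 4*g - 16) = (g - 1)^2*(g + 4)*(g^2 - 4) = (g - 1)^2*(g + 2)*(g + 4)*(g - 2)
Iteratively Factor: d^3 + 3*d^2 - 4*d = (d + 4)*(d^2 - d) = d*(d + 4)*(d - 1)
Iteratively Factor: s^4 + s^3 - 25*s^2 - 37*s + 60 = (s - 1)*(s^3 + 2*s^2 - 23*s - 60) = (s - 1)*(s + 4)*(s^2 - 2*s - 15) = (s - 1)*(s + 3)*(s + 4)*(s - 5)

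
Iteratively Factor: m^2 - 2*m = (m)*(m - 2)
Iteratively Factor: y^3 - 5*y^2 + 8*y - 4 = (y - 2)*(y^2 - 3*y + 2) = (y - 2)^2*(y - 1)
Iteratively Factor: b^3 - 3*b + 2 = (b - 1)*(b^2 + b - 2) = (b - 1)*(b + 2)*(b - 1)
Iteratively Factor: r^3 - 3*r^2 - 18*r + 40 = (r - 2)*(r^2 - r - 20) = (r - 2)*(r + 4)*(r - 5)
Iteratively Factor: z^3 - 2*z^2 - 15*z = (z - 5)*(z^2 + 3*z) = z*(z - 5)*(z + 3)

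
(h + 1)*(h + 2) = h^2 + 3*h + 2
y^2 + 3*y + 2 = (y + 1)*(y + 2)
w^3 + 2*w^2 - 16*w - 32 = (w - 4)*(w + 2)*(w + 4)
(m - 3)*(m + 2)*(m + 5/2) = m^3 + 3*m^2/2 - 17*m/2 - 15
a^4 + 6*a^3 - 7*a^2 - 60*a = a*(a - 3)*(a + 4)*(a + 5)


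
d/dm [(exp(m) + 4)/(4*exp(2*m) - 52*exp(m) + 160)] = (-(exp(m) + 4)*(2*exp(m) - 13) + exp(2*m) - 13*exp(m) + 40)*exp(m)/(4*(exp(2*m) - 13*exp(m) + 40)^2)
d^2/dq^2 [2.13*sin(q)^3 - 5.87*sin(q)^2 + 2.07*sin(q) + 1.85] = -3.6675*sin(q) + 4.7925*sin(3*q) - 11.74*cos(2*q)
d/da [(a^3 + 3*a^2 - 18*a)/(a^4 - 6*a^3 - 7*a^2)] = (-a^4 - 6*a^3 + 65*a^2 - 216*a - 126)/(a^2*(a^4 - 12*a^3 + 22*a^2 + 84*a + 49))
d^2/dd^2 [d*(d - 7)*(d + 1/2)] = 6*d - 13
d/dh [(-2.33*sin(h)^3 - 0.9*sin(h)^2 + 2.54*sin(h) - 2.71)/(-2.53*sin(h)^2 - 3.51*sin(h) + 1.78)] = (5.8949*sin(h)^4 + 16.3566*sin(h)^3 - 2.857*sin(h)^2 - 16.9166*sin(h) - 4.9909)*cos(h)/(6.4009*sin(h)^4 + 17.7606*sin(h)^3 + 3.3133*sin(h)^2 - 12.4956*sin(h) + 3.1684)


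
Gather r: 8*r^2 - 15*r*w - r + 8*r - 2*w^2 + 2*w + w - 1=8*r^2 + r*(7 - 15*w) - 2*w^2 + 3*w - 1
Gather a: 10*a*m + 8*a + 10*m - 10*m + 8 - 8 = a*(10*m + 8)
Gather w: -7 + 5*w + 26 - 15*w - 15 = 4 - 10*w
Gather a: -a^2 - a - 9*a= -a^2 - 10*a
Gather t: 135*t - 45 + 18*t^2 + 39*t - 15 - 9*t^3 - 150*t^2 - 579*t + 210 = -9*t^3 - 132*t^2 - 405*t + 150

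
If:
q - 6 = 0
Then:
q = 6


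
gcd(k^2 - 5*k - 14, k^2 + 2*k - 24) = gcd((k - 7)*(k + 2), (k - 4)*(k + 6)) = 1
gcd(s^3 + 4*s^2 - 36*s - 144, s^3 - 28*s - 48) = s^2 - 2*s - 24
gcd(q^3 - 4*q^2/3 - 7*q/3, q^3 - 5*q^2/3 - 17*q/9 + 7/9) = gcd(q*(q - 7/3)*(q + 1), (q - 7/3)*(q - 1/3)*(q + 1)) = q^2 - 4*q/3 - 7/3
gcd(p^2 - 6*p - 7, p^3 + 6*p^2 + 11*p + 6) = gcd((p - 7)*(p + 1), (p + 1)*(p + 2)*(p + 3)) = p + 1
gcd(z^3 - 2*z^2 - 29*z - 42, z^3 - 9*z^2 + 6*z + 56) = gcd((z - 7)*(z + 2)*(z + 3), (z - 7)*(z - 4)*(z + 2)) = z^2 - 5*z - 14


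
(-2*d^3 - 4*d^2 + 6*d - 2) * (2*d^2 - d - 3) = -4*d^5 - 6*d^4 + 22*d^3 + 2*d^2 - 16*d + 6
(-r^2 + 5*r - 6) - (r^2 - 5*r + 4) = -2*r^2 + 10*r - 10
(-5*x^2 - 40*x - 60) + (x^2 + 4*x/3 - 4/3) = -4*x^2 - 116*x/3 - 184/3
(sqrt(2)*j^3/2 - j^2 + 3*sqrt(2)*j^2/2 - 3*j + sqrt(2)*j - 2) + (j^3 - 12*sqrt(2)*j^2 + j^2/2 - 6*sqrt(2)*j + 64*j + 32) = sqrt(2)*j^3/2 + j^3 - 21*sqrt(2)*j^2/2 - j^2/2 - 5*sqrt(2)*j + 61*j + 30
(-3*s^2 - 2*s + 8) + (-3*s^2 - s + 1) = -6*s^2 - 3*s + 9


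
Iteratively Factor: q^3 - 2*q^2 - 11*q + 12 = (q - 1)*(q^2 - q - 12) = (q - 4)*(q - 1)*(q + 3)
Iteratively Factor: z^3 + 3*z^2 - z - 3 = (z + 1)*(z^2 + 2*z - 3) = (z + 1)*(z + 3)*(z - 1)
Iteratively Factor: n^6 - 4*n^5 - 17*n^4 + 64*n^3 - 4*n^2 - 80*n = (n - 5)*(n^5 + n^4 - 12*n^3 + 4*n^2 + 16*n) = (n - 5)*(n - 2)*(n^4 + 3*n^3 - 6*n^2 - 8*n) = n*(n - 5)*(n - 2)*(n^3 + 3*n^2 - 6*n - 8) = n*(n - 5)*(n - 2)^2*(n^2 + 5*n + 4) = n*(n - 5)*(n - 2)^2*(n + 4)*(n + 1)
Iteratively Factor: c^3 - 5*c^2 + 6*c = (c)*(c^2 - 5*c + 6) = c*(c - 3)*(c - 2)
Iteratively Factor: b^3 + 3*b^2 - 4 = (b + 2)*(b^2 + b - 2) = (b + 2)^2*(b - 1)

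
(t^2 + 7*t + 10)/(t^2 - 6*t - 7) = (t^2 + 7*t + 10)/(t^2 - 6*t - 7)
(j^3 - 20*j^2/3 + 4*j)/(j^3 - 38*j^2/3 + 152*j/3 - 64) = j*(3*j - 2)/(3*j^2 - 20*j + 32)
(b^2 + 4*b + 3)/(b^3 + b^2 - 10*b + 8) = (b^2 + 4*b + 3)/(b^3 + b^2 - 10*b + 8)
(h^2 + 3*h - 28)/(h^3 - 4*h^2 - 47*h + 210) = (h - 4)/(h^2 - 11*h + 30)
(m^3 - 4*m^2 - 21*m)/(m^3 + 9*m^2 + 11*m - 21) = m*(m - 7)/(m^2 + 6*m - 7)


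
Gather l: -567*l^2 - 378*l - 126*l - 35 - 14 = -567*l^2 - 504*l - 49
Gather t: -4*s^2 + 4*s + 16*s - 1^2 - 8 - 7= -4*s^2 + 20*s - 16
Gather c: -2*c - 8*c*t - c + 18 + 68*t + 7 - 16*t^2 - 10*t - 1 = c*(-8*t - 3) - 16*t^2 + 58*t + 24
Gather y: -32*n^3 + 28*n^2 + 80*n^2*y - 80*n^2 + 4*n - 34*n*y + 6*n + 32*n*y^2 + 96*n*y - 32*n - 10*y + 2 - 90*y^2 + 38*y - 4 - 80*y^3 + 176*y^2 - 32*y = -32*n^3 - 52*n^2 - 22*n - 80*y^3 + y^2*(32*n + 86) + y*(80*n^2 + 62*n - 4) - 2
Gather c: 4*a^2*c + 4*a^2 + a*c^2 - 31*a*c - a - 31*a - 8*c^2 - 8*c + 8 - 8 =4*a^2 - 32*a + c^2*(a - 8) + c*(4*a^2 - 31*a - 8)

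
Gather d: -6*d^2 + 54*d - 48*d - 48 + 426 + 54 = -6*d^2 + 6*d + 432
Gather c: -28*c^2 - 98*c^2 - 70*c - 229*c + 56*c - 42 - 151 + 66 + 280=-126*c^2 - 243*c + 153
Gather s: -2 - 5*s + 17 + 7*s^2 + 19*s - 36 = 7*s^2 + 14*s - 21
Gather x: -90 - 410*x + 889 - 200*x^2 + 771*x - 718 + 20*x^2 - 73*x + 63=-180*x^2 + 288*x + 144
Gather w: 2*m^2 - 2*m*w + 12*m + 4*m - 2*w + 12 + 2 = 2*m^2 + 16*m + w*(-2*m - 2) + 14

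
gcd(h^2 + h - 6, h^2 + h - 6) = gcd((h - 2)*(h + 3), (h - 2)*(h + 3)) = h^2 + h - 6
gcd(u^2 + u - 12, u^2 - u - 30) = 1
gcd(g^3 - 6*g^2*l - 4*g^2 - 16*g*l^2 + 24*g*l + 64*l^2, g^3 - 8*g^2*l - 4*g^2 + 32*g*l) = g^2 - 8*g*l - 4*g + 32*l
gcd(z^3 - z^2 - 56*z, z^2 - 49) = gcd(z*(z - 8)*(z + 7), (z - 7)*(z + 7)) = z + 7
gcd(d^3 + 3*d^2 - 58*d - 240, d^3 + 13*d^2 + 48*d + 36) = d + 6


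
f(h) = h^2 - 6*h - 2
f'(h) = 2*h - 6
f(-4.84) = 50.47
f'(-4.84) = -15.68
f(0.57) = -5.10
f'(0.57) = -4.86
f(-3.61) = 32.69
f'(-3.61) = -13.22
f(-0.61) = 2.03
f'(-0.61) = -7.22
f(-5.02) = 53.32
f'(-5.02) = -16.04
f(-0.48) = 1.11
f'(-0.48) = -6.96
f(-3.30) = 28.69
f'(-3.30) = -12.60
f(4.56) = -8.57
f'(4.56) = 3.12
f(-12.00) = 214.00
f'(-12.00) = -30.00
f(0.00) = -2.00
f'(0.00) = -6.00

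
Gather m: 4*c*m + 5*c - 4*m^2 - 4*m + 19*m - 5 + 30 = 5*c - 4*m^2 + m*(4*c + 15) + 25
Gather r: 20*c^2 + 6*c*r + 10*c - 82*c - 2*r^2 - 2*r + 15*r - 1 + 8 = 20*c^2 - 72*c - 2*r^2 + r*(6*c + 13) + 7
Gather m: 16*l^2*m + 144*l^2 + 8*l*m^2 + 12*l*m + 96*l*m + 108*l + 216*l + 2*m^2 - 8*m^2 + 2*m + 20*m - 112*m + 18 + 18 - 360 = 144*l^2 + 324*l + m^2*(8*l - 6) + m*(16*l^2 + 108*l - 90) - 324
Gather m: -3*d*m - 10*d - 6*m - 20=-10*d + m*(-3*d - 6) - 20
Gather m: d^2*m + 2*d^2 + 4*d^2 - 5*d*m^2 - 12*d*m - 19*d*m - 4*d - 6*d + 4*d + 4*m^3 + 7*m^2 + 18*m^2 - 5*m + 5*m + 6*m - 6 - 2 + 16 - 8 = 6*d^2 - 6*d + 4*m^3 + m^2*(25 - 5*d) + m*(d^2 - 31*d + 6)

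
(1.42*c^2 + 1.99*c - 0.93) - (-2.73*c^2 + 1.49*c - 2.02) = 4.15*c^2 + 0.5*c + 1.09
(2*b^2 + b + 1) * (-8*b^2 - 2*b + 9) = -16*b^4 - 12*b^3 + 8*b^2 + 7*b + 9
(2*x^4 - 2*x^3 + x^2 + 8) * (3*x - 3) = 6*x^5 - 12*x^4 + 9*x^3 - 3*x^2 + 24*x - 24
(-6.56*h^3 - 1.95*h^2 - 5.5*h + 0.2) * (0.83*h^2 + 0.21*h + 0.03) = -5.4448*h^5 - 2.9961*h^4 - 5.1713*h^3 - 1.0475*h^2 - 0.123*h + 0.006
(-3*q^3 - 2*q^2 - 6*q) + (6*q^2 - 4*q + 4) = -3*q^3 + 4*q^2 - 10*q + 4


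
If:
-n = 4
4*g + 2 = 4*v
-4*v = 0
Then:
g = -1/2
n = -4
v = 0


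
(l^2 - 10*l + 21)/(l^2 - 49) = (l - 3)/(l + 7)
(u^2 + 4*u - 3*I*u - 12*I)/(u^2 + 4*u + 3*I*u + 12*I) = (u - 3*I)/(u + 3*I)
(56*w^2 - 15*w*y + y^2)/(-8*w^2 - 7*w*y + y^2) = (-7*w + y)/(w + y)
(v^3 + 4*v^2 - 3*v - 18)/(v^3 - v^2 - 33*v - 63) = (v - 2)/(v - 7)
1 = 1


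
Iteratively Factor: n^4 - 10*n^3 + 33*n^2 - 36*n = (n - 3)*(n^3 - 7*n^2 + 12*n) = (n - 3)^2*(n^2 - 4*n) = (n - 4)*(n - 3)^2*(n)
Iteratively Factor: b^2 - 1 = (b + 1)*(b - 1)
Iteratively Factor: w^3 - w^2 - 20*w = (w - 5)*(w^2 + 4*w) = w*(w - 5)*(w + 4)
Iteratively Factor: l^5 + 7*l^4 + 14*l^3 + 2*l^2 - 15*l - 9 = (l + 1)*(l^4 + 6*l^3 + 8*l^2 - 6*l - 9) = (l + 1)^2*(l^3 + 5*l^2 + 3*l - 9) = (l + 1)^2*(l + 3)*(l^2 + 2*l - 3) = (l - 1)*(l + 1)^2*(l + 3)*(l + 3)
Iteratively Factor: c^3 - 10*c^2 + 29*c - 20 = (c - 4)*(c^2 - 6*c + 5) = (c - 4)*(c - 1)*(c - 5)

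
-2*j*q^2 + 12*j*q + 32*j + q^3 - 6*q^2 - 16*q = (-2*j + q)*(q - 8)*(q + 2)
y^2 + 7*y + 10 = (y + 2)*(y + 5)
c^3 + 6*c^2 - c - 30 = (c - 2)*(c + 3)*(c + 5)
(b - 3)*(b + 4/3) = b^2 - 5*b/3 - 4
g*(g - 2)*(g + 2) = g^3 - 4*g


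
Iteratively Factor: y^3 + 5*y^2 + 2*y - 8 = (y + 2)*(y^2 + 3*y - 4) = (y - 1)*(y + 2)*(y + 4)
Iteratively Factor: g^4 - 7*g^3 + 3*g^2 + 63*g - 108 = (g - 3)*(g^3 - 4*g^2 - 9*g + 36) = (g - 3)*(g + 3)*(g^2 - 7*g + 12) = (g - 4)*(g - 3)*(g + 3)*(g - 3)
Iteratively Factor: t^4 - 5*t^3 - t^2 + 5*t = (t + 1)*(t^3 - 6*t^2 + 5*t) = (t - 5)*(t + 1)*(t^2 - t) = (t - 5)*(t - 1)*(t + 1)*(t)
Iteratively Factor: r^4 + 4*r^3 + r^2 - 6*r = (r + 2)*(r^3 + 2*r^2 - 3*r) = (r + 2)*(r + 3)*(r^2 - r) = (r - 1)*(r + 2)*(r + 3)*(r)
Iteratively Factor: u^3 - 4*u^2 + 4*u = (u)*(u^2 - 4*u + 4) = u*(u - 2)*(u - 2)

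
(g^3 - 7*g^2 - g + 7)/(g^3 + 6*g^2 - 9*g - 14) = (g^2 - 8*g + 7)/(g^2 + 5*g - 14)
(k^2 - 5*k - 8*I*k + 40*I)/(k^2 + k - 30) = (k - 8*I)/(k + 6)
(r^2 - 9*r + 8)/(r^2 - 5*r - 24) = (r - 1)/(r + 3)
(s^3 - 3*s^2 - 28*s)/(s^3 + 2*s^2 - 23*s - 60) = s*(s - 7)/(s^2 - 2*s - 15)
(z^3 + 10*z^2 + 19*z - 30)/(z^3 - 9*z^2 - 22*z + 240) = (z^2 + 5*z - 6)/(z^2 - 14*z + 48)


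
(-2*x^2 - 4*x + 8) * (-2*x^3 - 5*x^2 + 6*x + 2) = 4*x^5 + 18*x^4 - 8*x^3 - 68*x^2 + 40*x + 16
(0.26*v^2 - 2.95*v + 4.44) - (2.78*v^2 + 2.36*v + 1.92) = -2.52*v^2 - 5.31*v + 2.52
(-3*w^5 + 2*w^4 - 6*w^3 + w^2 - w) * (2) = -6*w^5 + 4*w^4 - 12*w^3 + 2*w^2 - 2*w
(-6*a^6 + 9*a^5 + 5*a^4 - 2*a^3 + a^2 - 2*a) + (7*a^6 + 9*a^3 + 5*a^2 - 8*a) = a^6 + 9*a^5 + 5*a^4 + 7*a^3 + 6*a^2 - 10*a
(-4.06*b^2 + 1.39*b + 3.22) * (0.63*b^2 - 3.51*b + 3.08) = -2.5578*b^4 + 15.1263*b^3 - 15.3551*b^2 - 7.021*b + 9.9176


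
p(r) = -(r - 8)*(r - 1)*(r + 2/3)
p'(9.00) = -95.00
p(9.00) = -77.33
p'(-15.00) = -927.00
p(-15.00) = 5274.67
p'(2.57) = 21.02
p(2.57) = 27.59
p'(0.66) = 7.69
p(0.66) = -3.31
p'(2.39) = 20.70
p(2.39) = 23.84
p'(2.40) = 20.72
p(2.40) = 24.04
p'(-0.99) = -21.44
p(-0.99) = 5.78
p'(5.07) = 5.39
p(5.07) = 68.41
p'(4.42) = 13.06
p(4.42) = 62.28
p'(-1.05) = -22.81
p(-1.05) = 7.11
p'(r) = -(r - 8)*(r - 1) - (r - 8)*(r + 2/3) - (r - 1)*(r + 2/3)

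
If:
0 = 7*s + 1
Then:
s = -1/7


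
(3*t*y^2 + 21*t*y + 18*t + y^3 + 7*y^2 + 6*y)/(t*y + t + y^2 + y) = (3*t*y + 18*t + y^2 + 6*y)/(t + y)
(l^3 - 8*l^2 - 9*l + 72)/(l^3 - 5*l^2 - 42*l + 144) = (l + 3)/(l + 6)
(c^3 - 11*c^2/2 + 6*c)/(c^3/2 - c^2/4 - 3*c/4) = 2*(c - 4)/(c + 1)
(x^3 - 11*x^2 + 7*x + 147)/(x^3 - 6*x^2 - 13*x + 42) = (x - 7)/(x - 2)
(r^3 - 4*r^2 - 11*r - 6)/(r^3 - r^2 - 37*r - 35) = (r^2 - 5*r - 6)/(r^2 - 2*r - 35)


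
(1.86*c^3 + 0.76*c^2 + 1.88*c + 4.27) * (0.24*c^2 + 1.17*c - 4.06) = 0.4464*c^5 + 2.3586*c^4 - 6.2112*c^3 + 0.1388*c^2 - 2.6369*c - 17.3362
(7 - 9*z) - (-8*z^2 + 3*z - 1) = 8*z^2 - 12*z + 8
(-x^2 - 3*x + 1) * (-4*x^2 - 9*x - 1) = 4*x^4 + 21*x^3 + 24*x^2 - 6*x - 1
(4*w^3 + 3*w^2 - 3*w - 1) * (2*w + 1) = 8*w^4 + 10*w^3 - 3*w^2 - 5*w - 1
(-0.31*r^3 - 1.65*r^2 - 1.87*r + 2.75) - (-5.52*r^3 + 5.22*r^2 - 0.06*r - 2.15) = 5.21*r^3 - 6.87*r^2 - 1.81*r + 4.9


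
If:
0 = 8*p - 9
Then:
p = 9/8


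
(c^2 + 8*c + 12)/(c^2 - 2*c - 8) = (c + 6)/(c - 4)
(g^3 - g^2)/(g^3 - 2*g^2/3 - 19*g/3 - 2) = 3*g^2*(1 - g)/(-3*g^3 + 2*g^2 + 19*g + 6)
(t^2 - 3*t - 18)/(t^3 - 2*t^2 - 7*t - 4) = (-t^2 + 3*t + 18)/(-t^3 + 2*t^2 + 7*t + 4)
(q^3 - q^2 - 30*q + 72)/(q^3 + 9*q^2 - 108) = (q - 4)/(q + 6)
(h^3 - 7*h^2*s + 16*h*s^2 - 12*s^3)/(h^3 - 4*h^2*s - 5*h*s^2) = (-h^3 + 7*h^2*s - 16*h*s^2 + 12*s^3)/(h*(-h^2 + 4*h*s + 5*s^2))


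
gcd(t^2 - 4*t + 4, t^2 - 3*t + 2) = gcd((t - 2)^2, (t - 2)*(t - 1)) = t - 2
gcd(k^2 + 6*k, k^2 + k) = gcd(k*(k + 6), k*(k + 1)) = k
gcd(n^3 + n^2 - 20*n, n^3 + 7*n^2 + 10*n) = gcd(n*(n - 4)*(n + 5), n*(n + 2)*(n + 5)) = n^2 + 5*n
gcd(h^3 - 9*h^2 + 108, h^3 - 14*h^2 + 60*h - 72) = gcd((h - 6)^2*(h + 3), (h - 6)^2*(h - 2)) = h^2 - 12*h + 36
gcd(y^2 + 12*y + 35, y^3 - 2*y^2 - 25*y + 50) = y + 5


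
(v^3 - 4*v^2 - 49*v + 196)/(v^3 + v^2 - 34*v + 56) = (v - 7)/(v - 2)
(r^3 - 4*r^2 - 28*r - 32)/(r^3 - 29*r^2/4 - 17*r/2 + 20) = 4*(r + 2)/(4*r - 5)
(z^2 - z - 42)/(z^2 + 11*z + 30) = (z - 7)/(z + 5)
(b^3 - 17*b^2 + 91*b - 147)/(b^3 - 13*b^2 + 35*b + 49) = (b - 3)/(b + 1)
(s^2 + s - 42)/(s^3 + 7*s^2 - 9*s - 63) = (s - 6)/(s^2 - 9)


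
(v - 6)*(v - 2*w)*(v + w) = v^3 - v^2*w - 6*v^2 - 2*v*w^2 + 6*v*w + 12*w^2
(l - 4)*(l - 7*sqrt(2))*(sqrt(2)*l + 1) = sqrt(2)*l^3 - 13*l^2 - 4*sqrt(2)*l^2 - 7*sqrt(2)*l + 52*l + 28*sqrt(2)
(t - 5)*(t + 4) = t^2 - t - 20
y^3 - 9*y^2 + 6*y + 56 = (y - 7)*(y - 4)*(y + 2)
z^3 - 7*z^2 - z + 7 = (z - 7)*(z - 1)*(z + 1)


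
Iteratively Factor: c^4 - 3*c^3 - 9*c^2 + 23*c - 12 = (c - 1)*(c^3 - 2*c^2 - 11*c + 12) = (c - 1)^2*(c^2 - c - 12) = (c - 4)*(c - 1)^2*(c + 3)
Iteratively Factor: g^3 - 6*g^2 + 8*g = (g - 4)*(g^2 - 2*g) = g*(g - 4)*(g - 2)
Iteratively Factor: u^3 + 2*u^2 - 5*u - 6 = (u + 3)*(u^2 - u - 2) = (u - 2)*(u + 3)*(u + 1)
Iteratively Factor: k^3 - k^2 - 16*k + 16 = (k - 1)*(k^2 - 16) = (k - 1)*(k + 4)*(k - 4)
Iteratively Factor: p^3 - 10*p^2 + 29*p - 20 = (p - 5)*(p^2 - 5*p + 4) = (p - 5)*(p - 4)*(p - 1)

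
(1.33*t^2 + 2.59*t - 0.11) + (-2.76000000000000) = 1.33*t^2 + 2.59*t - 2.87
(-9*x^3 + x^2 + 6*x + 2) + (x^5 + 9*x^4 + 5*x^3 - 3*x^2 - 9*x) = x^5 + 9*x^4 - 4*x^3 - 2*x^2 - 3*x + 2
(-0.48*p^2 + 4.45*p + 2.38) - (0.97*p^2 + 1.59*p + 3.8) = -1.45*p^2 + 2.86*p - 1.42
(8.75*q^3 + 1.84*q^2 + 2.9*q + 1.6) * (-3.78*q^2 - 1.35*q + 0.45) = -33.075*q^5 - 18.7677*q^4 - 9.5085*q^3 - 9.135*q^2 - 0.855*q + 0.72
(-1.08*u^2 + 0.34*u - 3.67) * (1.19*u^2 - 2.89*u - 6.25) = -1.2852*u^4 + 3.5258*u^3 + 1.4001*u^2 + 8.4813*u + 22.9375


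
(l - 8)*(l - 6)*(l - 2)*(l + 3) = l^4 - 13*l^3 + 28*l^2 + 132*l - 288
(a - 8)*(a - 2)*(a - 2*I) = a^3 - 10*a^2 - 2*I*a^2 + 16*a + 20*I*a - 32*I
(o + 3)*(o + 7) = o^2 + 10*o + 21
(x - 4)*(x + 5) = x^2 + x - 20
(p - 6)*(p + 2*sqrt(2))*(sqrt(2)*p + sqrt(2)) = sqrt(2)*p^3 - 5*sqrt(2)*p^2 + 4*p^2 - 20*p - 6*sqrt(2)*p - 24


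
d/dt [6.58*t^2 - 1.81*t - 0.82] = 13.16*t - 1.81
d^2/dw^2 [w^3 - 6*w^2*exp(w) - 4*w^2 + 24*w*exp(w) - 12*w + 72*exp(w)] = -6*w^2*exp(w) + 6*w + 108*exp(w) - 8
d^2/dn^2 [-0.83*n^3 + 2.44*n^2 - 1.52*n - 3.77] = 4.88 - 4.98*n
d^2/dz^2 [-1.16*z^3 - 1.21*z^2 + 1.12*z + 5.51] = -6.96*z - 2.42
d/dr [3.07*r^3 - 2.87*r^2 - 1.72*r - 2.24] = 9.21*r^2 - 5.74*r - 1.72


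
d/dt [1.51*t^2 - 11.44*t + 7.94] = 3.02*t - 11.44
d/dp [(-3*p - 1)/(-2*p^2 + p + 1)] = (6*p^2 - 3*p - (3*p + 1)*(4*p - 1) - 3)/(-2*p^2 + p + 1)^2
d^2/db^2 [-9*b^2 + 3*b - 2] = -18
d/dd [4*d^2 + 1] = 8*d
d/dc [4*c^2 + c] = 8*c + 1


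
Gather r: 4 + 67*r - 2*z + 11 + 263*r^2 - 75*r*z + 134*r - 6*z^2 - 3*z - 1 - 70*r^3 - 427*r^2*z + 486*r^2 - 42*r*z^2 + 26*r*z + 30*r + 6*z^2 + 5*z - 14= -70*r^3 + r^2*(749 - 427*z) + r*(-42*z^2 - 49*z + 231)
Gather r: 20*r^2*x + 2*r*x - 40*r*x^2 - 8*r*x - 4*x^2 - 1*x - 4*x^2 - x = 20*r^2*x + r*(-40*x^2 - 6*x) - 8*x^2 - 2*x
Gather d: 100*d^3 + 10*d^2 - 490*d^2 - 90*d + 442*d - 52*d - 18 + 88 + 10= 100*d^3 - 480*d^2 + 300*d + 80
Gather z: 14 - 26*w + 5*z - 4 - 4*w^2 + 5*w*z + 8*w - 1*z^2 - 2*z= -4*w^2 - 18*w - z^2 + z*(5*w + 3) + 10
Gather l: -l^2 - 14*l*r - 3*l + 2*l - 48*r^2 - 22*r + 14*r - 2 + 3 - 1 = -l^2 + l*(-14*r - 1) - 48*r^2 - 8*r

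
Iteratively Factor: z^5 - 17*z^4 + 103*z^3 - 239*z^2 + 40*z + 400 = (z - 5)*(z^4 - 12*z^3 + 43*z^2 - 24*z - 80) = (z - 5)^2*(z^3 - 7*z^2 + 8*z + 16) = (z - 5)^2*(z + 1)*(z^2 - 8*z + 16) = (z - 5)^2*(z - 4)*(z + 1)*(z - 4)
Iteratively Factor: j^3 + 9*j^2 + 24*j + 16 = (j + 4)*(j^2 + 5*j + 4) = (j + 4)^2*(j + 1)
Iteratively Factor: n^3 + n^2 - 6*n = (n + 3)*(n^2 - 2*n) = n*(n + 3)*(n - 2)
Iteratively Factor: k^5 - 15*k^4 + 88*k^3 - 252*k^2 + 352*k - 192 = (k - 2)*(k^4 - 13*k^3 + 62*k^2 - 128*k + 96) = (k - 4)*(k - 2)*(k^3 - 9*k^2 + 26*k - 24) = (k - 4)*(k - 2)^2*(k^2 - 7*k + 12) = (k - 4)^2*(k - 2)^2*(k - 3)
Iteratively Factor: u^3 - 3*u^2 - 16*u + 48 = (u - 3)*(u^2 - 16) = (u - 4)*(u - 3)*(u + 4)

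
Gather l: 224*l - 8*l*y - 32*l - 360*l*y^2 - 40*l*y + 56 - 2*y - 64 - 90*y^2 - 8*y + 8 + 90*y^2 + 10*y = l*(-360*y^2 - 48*y + 192)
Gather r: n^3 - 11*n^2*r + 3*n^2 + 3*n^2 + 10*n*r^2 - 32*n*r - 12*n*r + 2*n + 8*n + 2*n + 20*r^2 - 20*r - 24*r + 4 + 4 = n^3 + 6*n^2 + 12*n + r^2*(10*n + 20) + r*(-11*n^2 - 44*n - 44) + 8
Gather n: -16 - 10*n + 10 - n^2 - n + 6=-n^2 - 11*n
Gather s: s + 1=s + 1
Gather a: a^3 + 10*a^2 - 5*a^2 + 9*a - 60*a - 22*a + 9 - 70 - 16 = a^3 + 5*a^2 - 73*a - 77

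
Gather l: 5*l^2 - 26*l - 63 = 5*l^2 - 26*l - 63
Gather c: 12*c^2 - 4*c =12*c^2 - 4*c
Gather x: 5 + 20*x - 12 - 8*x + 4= 12*x - 3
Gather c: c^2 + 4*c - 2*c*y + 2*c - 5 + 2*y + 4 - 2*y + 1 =c^2 + c*(6 - 2*y)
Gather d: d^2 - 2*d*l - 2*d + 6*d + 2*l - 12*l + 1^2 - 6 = d^2 + d*(4 - 2*l) - 10*l - 5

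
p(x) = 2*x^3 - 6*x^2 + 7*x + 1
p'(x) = 6*x^2 - 12*x + 7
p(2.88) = 19.17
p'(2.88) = 22.21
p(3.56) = 40.11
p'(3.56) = 40.32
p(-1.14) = -17.74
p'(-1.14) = 28.48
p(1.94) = 6.60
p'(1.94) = 6.30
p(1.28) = 4.32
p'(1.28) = 1.47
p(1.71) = 5.43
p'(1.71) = 4.02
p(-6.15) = -734.20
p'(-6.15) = 307.74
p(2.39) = 10.76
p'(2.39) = 12.59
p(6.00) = 259.00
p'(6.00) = 151.00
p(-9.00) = -2006.00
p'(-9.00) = 601.00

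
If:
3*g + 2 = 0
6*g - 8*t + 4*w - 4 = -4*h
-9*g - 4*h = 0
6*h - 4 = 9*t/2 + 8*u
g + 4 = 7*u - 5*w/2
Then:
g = -2/3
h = 3/2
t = -10/429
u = 365/572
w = 389/858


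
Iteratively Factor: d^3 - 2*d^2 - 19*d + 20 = (d - 5)*(d^2 + 3*d - 4) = (d - 5)*(d - 1)*(d + 4)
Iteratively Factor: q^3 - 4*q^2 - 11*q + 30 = (q - 5)*(q^2 + q - 6) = (q - 5)*(q - 2)*(q + 3)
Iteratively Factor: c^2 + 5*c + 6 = (c + 2)*(c + 3)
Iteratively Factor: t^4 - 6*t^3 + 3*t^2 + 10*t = (t - 5)*(t^3 - t^2 - 2*t) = (t - 5)*(t - 2)*(t^2 + t) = t*(t - 5)*(t - 2)*(t + 1)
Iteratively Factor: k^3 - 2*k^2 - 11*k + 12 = (k + 3)*(k^2 - 5*k + 4) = (k - 4)*(k + 3)*(k - 1)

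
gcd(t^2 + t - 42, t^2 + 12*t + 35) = t + 7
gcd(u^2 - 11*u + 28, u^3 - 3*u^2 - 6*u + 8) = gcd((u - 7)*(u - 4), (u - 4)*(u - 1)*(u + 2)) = u - 4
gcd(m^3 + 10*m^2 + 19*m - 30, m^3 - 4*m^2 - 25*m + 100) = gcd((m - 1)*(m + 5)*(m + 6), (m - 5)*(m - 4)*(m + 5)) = m + 5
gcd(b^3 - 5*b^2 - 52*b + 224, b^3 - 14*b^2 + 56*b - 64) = b^2 - 12*b + 32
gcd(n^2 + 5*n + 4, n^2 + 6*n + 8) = n + 4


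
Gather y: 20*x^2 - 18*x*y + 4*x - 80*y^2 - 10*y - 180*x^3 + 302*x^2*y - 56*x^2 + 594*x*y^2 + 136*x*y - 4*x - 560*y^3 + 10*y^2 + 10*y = -180*x^3 - 36*x^2 - 560*y^3 + y^2*(594*x - 70) + y*(302*x^2 + 118*x)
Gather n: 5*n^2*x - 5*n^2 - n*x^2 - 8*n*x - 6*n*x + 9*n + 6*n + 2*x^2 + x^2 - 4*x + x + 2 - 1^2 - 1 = n^2*(5*x - 5) + n*(-x^2 - 14*x + 15) + 3*x^2 - 3*x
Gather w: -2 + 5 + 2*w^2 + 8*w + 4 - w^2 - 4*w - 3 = w^2 + 4*w + 4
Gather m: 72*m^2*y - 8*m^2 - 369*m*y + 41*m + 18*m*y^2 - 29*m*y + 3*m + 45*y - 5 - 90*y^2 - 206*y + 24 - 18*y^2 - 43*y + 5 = m^2*(72*y - 8) + m*(18*y^2 - 398*y + 44) - 108*y^2 - 204*y + 24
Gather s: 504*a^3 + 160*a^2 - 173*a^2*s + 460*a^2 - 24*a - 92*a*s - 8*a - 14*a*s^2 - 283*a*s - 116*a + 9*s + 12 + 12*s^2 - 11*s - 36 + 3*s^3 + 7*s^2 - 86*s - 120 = 504*a^3 + 620*a^2 - 148*a + 3*s^3 + s^2*(19 - 14*a) + s*(-173*a^2 - 375*a - 88) - 144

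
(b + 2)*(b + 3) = b^2 + 5*b + 6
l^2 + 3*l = l*(l + 3)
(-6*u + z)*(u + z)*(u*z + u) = -6*u^3*z - 6*u^3 - 5*u^2*z^2 - 5*u^2*z + u*z^3 + u*z^2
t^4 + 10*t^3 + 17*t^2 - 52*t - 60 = (t - 2)*(t + 1)*(t + 5)*(t + 6)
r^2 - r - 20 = (r - 5)*(r + 4)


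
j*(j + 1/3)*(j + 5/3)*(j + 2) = j^4 + 4*j^3 + 41*j^2/9 + 10*j/9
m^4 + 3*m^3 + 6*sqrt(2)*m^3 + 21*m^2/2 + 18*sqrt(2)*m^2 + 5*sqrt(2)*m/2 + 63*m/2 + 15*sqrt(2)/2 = (m + 3)*(m + sqrt(2)/2)^2*(m + 5*sqrt(2))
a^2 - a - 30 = (a - 6)*(a + 5)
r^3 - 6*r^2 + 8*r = r*(r - 4)*(r - 2)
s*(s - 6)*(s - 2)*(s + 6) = s^4 - 2*s^3 - 36*s^2 + 72*s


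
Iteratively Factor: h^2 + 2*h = (h)*(h + 2)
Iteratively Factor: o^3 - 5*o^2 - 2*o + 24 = (o - 3)*(o^2 - 2*o - 8) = (o - 4)*(o - 3)*(o + 2)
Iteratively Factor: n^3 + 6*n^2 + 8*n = (n + 2)*(n^2 + 4*n) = n*(n + 2)*(n + 4)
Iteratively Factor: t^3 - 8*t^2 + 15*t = (t - 3)*(t^2 - 5*t) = (t - 5)*(t - 3)*(t)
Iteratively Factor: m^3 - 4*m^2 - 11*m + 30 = (m - 2)*(m^2 - 2*m - 15) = (m - 2)*(m + 3)*(m - 5)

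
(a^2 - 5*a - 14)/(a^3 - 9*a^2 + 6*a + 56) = 1/(a - 4)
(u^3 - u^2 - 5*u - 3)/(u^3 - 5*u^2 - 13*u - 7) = (u - 3)/(u - 7)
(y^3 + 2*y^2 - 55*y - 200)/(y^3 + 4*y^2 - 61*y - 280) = (y + 5)/(y + 7)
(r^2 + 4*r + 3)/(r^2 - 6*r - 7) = (r + 3)/(r - 7)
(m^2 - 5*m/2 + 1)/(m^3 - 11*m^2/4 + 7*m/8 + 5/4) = 4*(2*m - 1)/(8*m^2 - 6*m - 5)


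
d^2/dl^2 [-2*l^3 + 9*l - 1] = -12*l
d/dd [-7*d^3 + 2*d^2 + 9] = d*(4 - 21*d)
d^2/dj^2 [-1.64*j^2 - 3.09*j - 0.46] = -3.28000000000000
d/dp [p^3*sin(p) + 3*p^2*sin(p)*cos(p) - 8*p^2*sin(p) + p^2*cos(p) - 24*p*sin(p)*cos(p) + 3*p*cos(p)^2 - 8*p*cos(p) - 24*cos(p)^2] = p^3*cos(p) + 2*p^2*sin(p) - 8*p^2*cos(p) + 3*p^2*cos(2*p) - 8*p*sin(p) + 2*p*cos(p) - 24*p*cos(2*p) + 12*sin(2*p) - 8*cos(p) + 3*cos(2*p)/2 + 3/2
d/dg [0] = 0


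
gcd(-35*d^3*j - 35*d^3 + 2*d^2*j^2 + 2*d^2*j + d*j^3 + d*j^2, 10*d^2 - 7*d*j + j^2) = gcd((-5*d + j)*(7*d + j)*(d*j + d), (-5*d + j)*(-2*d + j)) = 5*d - j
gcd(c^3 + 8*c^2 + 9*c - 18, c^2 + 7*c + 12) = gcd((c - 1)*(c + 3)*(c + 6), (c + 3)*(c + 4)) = c + 3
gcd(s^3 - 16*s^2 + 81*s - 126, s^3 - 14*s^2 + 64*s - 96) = s - 6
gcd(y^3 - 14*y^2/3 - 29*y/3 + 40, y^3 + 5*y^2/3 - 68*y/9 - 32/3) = y^2 + y/3 - 8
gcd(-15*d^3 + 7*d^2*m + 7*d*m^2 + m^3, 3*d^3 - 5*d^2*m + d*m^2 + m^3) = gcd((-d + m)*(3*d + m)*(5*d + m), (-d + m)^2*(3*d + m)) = 3*d^2 - 2*d*m - m^2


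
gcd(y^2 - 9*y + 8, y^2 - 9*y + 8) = y^2 - 9*y + 8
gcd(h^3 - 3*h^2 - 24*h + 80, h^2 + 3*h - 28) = h - 4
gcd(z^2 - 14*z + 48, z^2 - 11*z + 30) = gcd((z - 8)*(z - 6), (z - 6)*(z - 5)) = z - 6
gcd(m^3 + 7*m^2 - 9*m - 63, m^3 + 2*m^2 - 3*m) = m + 3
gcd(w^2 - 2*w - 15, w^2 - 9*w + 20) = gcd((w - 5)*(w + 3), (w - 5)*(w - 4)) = w - 5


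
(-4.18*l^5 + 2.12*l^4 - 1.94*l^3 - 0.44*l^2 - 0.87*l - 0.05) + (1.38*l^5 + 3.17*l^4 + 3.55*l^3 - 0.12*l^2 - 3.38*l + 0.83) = -2.8*l^5 + 5.29*l^4 + 1.61*l^3 - 0.56*l^2 - 4.25*l + 0.78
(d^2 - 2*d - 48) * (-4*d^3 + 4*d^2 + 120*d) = -4*d^5 + 12*d^4 + 304*d^3 - 432*d^2 - 5760*d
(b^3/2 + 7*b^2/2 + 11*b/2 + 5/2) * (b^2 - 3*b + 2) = b^5/2 + 2*b^4 - 4*b^3 - 7*b^2 + 7*b/2 + 5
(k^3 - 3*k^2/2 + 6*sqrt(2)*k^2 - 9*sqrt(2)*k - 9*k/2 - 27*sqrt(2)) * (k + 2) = k^4 + k^3/2 + 6*sqrt(2)*k^3 - 15*k^2/2 + 3*sqrt(2)*k^2 - 45*sqrt(2)*k - 9*k - 54*sqrt(2)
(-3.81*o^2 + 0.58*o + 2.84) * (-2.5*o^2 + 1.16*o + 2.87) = 9.525*o^4 - 5.8696*o^3 - 17.3619*o^2 + 4.959*o + 8.1508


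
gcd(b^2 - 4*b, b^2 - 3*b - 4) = b - 4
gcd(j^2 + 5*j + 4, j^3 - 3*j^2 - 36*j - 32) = j^2 + 5*j + 4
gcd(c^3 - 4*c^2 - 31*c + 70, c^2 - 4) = c - 2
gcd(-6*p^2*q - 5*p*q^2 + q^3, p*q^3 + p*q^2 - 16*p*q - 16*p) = 1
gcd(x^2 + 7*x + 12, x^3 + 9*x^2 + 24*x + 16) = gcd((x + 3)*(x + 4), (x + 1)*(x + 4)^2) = x + 4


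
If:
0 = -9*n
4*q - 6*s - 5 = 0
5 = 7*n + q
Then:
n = 0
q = 5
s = 5/2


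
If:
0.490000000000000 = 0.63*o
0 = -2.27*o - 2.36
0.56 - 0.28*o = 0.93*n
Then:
No Solution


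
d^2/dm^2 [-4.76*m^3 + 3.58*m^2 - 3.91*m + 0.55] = 7.16 - 28.56*m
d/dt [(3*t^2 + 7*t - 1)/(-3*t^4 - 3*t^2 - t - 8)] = (-(6*t + 7)*(3*t^4 + 3*t^2 + t + 8) + (3*t^2 + 7*t - 1)*(12*t^3 + 6*t + 1))/(3*t^4 + 3*t^2 + t + 8)^2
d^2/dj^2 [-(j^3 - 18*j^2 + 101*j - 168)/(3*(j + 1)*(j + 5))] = 32*(-5*j^3 + 3*j^2 + 93*j + 181)/(j^6 + 18*j^5 + 123*j^4 + 396*j^3 + 615*j^2 + 450*j + 125)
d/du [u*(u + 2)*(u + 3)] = 3*u^2 + 10*u + 6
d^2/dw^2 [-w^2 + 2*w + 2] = -2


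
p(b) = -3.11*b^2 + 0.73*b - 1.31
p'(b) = 0.73 - 6.22*b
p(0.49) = -1.70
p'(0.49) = -2.32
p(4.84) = -70.63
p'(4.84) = -29.37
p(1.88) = -10.93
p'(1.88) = -10.96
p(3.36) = -33.97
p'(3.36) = -20.17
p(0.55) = -1.85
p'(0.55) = -2.69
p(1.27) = -5.40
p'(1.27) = -7.17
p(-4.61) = -70.77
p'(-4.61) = 29.40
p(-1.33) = -7.78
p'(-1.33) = 9.00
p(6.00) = -108.89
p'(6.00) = -36.59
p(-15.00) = -712.01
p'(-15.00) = 94.03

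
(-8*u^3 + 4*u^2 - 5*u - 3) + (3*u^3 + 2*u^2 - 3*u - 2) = -5*u^3 + 6*u^2 - 8*u - 5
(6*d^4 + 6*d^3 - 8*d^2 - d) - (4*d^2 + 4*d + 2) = 6*d^4 + 6*d^3 - 12*d^2 - 5*d - 2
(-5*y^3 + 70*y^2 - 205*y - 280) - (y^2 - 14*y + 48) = -5*y^3 + 69*y^2 - 191*y - 328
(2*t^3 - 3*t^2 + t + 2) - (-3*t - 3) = 2*t^3 - 3*t^2 + 4*t + 5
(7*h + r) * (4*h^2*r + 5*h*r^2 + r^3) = 28*h^3*r + 39*h^2*r^2 + 12*h*r^3 + r^4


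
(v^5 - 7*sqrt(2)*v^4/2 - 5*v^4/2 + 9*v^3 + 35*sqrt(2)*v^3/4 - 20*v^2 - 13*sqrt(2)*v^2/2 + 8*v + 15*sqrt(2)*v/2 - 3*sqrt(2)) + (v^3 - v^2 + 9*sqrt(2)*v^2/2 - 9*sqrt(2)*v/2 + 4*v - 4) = v^5 - 7*sqrt(2)*v^4/2 - 5*v^4/2 + 10*v^3 + 35*sqrt(2)*v^3/4 - 21*v^2 - 2*sqrt(2)*v^2 + 3*sqrt(2)*v + 12*v - 3*sqrt(2) - 4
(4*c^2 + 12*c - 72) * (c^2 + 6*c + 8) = 4*c^4 + 36*c^3 + 32*c^2 - 336*c - 576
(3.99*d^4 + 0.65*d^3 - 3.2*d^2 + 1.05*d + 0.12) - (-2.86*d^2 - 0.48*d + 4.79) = 3.99*d^4 + 0.65*d^3 - 0.34*d^2 + 1.53*d - 4.67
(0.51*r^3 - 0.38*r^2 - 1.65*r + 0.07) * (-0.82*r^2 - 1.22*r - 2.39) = -0.4182*r^5 - 0.3106*r^4 + 0.5977*r^3 + 2.8638*r^2 + 3.8581*r - 0.1673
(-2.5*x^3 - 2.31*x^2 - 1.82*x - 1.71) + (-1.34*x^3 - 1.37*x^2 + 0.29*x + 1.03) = -3.84*x^3 - 3.68*x^2 - 1.53*x - 0.68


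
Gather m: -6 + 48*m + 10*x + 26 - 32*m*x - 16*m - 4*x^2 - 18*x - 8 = m*(32 - 32*x) - 4*x^2 - 8*x + 12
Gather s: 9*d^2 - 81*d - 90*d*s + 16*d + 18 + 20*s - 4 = 9*d^2 - 65*d + s*(20 - 90*d) + 14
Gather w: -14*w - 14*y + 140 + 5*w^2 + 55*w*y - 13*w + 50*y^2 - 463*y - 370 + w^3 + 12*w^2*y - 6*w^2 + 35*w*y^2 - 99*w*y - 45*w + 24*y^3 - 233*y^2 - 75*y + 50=w^3 + w^2*(12*y - 1) + w*(35*y^2 - 44*y - 72) + 24*y^3 - 183*y^2 - 552*y - 180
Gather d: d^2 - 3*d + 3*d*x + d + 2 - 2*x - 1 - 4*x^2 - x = d^2 + d*(3*x - 2) - 4*x^2 - 3*x + 1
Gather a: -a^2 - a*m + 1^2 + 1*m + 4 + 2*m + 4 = -a^2 - a*m + 3*m + 9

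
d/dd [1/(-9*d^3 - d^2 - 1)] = d*(27*d + 2)/(9*d^3 + d^2 + 1)^2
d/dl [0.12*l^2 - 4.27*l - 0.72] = 0.24*l - 4.27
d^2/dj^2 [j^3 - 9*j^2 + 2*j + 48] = 6*j - 18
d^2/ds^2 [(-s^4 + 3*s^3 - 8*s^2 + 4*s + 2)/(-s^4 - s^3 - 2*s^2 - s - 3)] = 2*(-4*s^9 + 18*s^8 + 12*s^7 - 60*s^6 - 297*s^4 - 73*s^3 - 39*s^2 - 3*s + 94)/(s^12 + 3*s^11 + 9*s^10 + 16*s^9 + 33*s^8 + 45*s^7 + 68*s^6 + 69*s^5 + 87*s^4 + 64*s^3 + 63*s^2 + 27*s + 27)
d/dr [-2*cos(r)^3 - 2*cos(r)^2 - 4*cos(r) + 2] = 2*(3*cos(r)^2 + 2*cos(r) + 2)*sin(r)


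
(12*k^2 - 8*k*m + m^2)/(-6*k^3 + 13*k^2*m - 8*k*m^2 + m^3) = (-2*k + m)/(k^2 - 2*k*m + m^2)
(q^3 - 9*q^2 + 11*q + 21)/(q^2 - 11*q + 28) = (q^2 - 2*q - 3)/(q - 4)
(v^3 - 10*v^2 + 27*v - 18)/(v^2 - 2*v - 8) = (-v^3 + 10*v^2 - 27*v + 18)/(-v^2 + 2*v + 8)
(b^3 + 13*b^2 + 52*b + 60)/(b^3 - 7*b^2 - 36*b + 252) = (b^2 + 7*b + 10)/(b^2 - 13*b + 42)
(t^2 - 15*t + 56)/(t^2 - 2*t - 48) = (t - 7)/(t + 6)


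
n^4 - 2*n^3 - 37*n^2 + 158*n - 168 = (n - 4)*(n - 3)*(n - 2)*(n + 7)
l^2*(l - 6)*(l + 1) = l^4 - 5*l^3 - 6*l^2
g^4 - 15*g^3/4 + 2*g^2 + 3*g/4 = g*(g - 3)*(g - 1)*(g + 1/4)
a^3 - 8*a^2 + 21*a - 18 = (a - 3)^2*(a - 2)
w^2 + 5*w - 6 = (w - 1)*(w + 6)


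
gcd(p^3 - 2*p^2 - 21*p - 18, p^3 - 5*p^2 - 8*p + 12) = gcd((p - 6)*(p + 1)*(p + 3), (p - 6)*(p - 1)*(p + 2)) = p - 6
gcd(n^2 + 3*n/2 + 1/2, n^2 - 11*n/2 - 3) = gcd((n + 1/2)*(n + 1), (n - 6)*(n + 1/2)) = n + 1/2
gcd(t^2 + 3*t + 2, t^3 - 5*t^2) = 1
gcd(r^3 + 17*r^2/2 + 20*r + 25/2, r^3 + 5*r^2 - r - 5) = r^2 + 6*r + 5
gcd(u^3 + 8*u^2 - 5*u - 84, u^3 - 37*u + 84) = u^2 + 4*u - 21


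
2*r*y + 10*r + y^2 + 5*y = (2*r + y)*(y + 5)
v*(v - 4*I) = v^2 - 4*I*v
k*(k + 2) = k^2 + 2*k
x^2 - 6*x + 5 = (x - 5)*(x - 1)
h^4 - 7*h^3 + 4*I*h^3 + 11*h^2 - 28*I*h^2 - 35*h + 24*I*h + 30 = (h - 6)*(h - 1)*(h - I)*(h + 5*I)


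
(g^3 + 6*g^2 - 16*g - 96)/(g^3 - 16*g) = (g + 6)/g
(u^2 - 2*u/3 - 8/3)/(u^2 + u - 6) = (u + 4/3)/(u + 3)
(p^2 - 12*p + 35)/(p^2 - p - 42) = (p - 5)/(p + 6)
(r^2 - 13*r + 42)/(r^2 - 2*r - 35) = (r - 6)/(r + 5)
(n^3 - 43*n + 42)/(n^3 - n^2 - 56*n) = (n^2 - 7*n + 6)/(n*(n - 8))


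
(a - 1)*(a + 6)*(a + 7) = a^3 + 12*a^2 + 29*a - 42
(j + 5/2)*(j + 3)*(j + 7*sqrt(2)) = j^3 + 11*j^2/2 + 7*sqrt(2)*j^2 + 15*j/2 + 77*sqrt(2)*j/2 + 105*sqrt(2)/2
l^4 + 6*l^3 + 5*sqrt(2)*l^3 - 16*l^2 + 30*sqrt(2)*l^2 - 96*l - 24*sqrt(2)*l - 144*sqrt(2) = (l + 6)*(l - 2*sqrt(2))*(l + sqrt(2))*(l + 6*sqrt(2))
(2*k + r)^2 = 4*k^2 + 4*k*r + r^2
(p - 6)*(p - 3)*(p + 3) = p^3 - 6*p^2 - 9*p + 54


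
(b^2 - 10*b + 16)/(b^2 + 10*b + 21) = (b^2 - 10*b + 16)/(b^2 + 10*b + 21)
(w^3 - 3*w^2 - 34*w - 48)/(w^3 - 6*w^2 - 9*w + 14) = (w^2 - 5*w - 24)/(w^2 - 8*w + 7)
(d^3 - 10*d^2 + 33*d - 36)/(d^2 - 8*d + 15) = (d^2 - 7*d + 12)/(d - 5)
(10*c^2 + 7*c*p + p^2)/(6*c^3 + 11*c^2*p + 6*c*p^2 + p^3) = (5*c + p)/(3*c^2 + 4*c*p + p^2)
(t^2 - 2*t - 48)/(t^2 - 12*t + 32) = (t + 6)/(t - 4)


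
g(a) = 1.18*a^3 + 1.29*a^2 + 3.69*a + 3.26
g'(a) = 3.54*a^2 + 2.58*a + 3.69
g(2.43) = 36.78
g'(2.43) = 30.86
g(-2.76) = -21.91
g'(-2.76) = 23.54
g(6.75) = 449.85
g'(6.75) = 182.40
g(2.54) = 40.29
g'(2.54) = 33.08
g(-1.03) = -0.46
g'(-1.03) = 4.79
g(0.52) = 5.69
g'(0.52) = 5.99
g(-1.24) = -1.58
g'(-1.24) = 5.93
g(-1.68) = -4.89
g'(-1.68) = 9.35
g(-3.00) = -28.06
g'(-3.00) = 27.81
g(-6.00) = -227.32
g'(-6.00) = 115.65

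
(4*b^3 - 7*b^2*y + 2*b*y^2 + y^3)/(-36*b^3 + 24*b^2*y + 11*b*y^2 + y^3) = (-4*b^2 + 3*b*y + y^2)/(36*b^2 + 12*b*y + y^2)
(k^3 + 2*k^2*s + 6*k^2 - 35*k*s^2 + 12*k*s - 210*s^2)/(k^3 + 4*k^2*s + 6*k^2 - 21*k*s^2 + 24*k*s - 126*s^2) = (-k + 5*s)/(-k + 3*s)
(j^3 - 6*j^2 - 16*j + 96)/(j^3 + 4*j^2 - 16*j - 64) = (j - 6)/(j + 4)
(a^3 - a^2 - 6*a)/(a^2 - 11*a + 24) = a*(a + 2)/(a - 8)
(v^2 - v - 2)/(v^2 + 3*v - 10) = (v + 1)/(v + 5)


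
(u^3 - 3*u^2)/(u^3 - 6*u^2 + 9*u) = u/(u - 3)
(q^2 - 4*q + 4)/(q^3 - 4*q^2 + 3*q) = (q^2 - 4*q + 4)/(q*(q^2 - 4*q + 3))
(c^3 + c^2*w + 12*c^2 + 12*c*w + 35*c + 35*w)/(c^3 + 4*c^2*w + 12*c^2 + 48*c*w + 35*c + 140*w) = (c + w)/(c + 4*w)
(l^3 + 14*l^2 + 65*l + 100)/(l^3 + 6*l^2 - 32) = (l^2 + 10*l + 25)/(l^2 + 2*l - 8)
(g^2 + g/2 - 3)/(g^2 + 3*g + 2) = (g - 3/2)/(g + 1)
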